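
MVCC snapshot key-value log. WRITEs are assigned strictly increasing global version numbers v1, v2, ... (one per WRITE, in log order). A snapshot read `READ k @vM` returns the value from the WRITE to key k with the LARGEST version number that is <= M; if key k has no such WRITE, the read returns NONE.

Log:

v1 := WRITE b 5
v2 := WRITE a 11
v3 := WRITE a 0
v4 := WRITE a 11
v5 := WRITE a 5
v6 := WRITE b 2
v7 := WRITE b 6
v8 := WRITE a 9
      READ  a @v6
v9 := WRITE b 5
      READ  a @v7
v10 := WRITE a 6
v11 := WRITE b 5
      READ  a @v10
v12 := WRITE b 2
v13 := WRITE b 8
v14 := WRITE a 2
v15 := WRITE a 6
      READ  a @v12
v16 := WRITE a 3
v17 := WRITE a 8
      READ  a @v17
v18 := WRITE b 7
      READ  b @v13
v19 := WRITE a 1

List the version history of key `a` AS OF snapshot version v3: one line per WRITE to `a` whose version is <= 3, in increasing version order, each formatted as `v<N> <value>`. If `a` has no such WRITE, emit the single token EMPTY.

Scan writes for key=a with version <= 3:
  v1 WRITE b 5 -> skip
  v2 WRITE a 11 -> keep
  v3 WRITE a 0 -> keep
  v4 WRITE a 11 -> drop (> snap)
  v5 WRITE a 5 -> drop (> snap)
  v6 WRITE b 2 -> skip
  v7 WRITE b 6 -> skip
  v8 WRITE a 9 -> drop (> snap)
  v9 WRITE b 5 -> skip
  v10 WRITE a 6 -> drop (> snap)
  v11 WRITE b 5 -> skip
  v12 WRITE b 2 -> skip
  v13 WRITE b 8 -> skip
  v14 WRITE a 2 -> drop (> snap)
  v15 WRITE a 6 -> drop (> snap)
  v16 WRITE a 3 -> drop (> snap)
  v17 WRITE a 8 -> drop (> snap)
  v18 WRITE b 7 -> skip
  v19 WRITE a 1 -> drop (> snap)
Collected: [(2, 11), (3, 0)]

Answer: v2 11
v3 0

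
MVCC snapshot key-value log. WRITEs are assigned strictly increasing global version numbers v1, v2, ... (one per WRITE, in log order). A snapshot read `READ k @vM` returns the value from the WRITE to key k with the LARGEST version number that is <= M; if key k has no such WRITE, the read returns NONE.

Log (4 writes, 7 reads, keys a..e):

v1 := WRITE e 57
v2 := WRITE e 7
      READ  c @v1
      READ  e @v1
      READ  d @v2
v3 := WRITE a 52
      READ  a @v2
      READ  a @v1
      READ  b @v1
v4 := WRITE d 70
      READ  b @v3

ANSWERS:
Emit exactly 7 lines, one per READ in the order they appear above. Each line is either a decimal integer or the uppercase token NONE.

Answer: NONE
57
NONE
NONE
NONE
NONE
NONE

Derivation:
v1: WRITE e=57  (e history now [(1, 57)])
v2: WRITE e=7  (e history now [(1, 57), (2, 7)])
READ c @v1: history=[] -> no version <= 1 -> NONE
READ e @v1: history=[(1, 57), (2, 7)] -> pick v1 -> 57
READ d @v2: history=[] -> no version <= 2 -> NONE
v3: WRITE a=52  (a history now [(3, 52)])
READ a @v2: history=[(3, 52)] -> no version <= 2 -> NONE
READ a @v1: history=[(3, 52)] -> no version <= 1 -> NONE
READ b @v1: history=[] -> no version <= 1 -> NONE
v4: WRITE d=70  (d history now [(4, 70)])
READ b @v3: history=[] -> no version <= 3 -> NONE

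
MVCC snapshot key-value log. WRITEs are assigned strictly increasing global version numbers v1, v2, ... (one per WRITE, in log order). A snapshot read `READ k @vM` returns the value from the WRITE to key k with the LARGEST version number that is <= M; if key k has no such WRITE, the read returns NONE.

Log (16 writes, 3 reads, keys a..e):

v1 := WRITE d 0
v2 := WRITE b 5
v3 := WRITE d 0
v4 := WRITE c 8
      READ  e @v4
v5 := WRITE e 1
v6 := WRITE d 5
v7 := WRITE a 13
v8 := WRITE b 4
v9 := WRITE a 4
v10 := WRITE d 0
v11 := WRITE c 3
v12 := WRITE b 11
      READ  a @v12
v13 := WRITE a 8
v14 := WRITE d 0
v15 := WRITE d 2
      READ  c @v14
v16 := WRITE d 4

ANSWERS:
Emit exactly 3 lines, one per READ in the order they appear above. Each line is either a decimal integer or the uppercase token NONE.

Answer: NONE
4
3

Derivation:
v1: WRITE d=0  (d history now [(1, 0)])
v2: WRITE b=5  (b history now [(2, 5)])
v3: WRITE d=0  (d history now [(1, 0), (3, 0)])
v4: WRITE c=8  (c history now [(4, 8)])
READ e @v4: history=[] -> no version <= 4 -> NONE
v5: WRITE e=1  (e history now [(5, 1)])
v6: WRITE d=5  (d history now [(1, 0), (3, 0), (6, 5)])
v7: WRITE a=13  (a history now [(7, 13)])
v8: WRITE b=4  (b history now [(2, 5), (8, 4)])
v9: WRITE a=4  (a history now [(7, 13), (9, 4)])
v10: WRITE d=0  (d history now [(1, 0), (3, 0), (6, 5), (10, 0)])
v11: WRITE c=3  (c history now [(4, 8), (11, 3)])
v12: WRITE b=11  (b history now [(2, 5), (8, 4), (12, 11)])
READ a @v12: history=[(7, 13), (9, 4)] -> pick v9 -> 4
v13: WRITE a=8  (a history now [(7, 13), (9, 4), (13, 8)])
v14: WRITE d=0  (d history now [(1, 0), (3, 0), (6, 5), (10, 0), (14, 0)])
v15: WRITE d=2  (d history now [(1, 0), (3, 0), (6, 5), (10, 0), (14, 0), (15, 2)])
READ c @v14: history=[(4, 8), (11, 3)] -> pick v11 -> 3
v16: WRITE d=4  (d history now [(1, 0), (3, 0), (6, 5), (10, 0), (14, 0), (15, 2), (16, 4)])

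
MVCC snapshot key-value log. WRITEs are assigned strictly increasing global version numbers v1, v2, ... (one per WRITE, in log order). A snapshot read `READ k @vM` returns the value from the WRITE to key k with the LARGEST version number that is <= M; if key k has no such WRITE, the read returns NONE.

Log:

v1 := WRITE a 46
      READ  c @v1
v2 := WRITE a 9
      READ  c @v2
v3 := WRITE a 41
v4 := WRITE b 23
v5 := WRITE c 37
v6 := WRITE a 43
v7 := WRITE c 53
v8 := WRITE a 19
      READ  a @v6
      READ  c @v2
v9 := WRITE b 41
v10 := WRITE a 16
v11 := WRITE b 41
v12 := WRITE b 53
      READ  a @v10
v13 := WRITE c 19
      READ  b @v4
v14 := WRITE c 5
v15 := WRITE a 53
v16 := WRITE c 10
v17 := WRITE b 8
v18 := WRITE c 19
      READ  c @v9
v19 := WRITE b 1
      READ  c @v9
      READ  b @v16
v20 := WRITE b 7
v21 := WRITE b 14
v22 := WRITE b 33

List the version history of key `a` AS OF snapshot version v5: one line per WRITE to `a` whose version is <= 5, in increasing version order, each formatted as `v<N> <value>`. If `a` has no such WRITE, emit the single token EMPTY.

Answer: v1 46
v2 9
v3 41

Derivation:
Scan writes for key=a with version <= 5:
  v1 WRITE a 46 -> keep
  v2 WRITE a 9 -> keep
  v3 WRITE a 41 -> keep
  v4 WRITE b 23 -> skip
  v5 WRITE c 37 -> skip
  v6 WRITE a 43 -> drop (> snap)
  v7 WRITE c 53 -> skip
  v8 WRITE a 19 -> drop (> snap)
  v9 WRITE b 41 -> skip
  v10 WRITE a 16 -> drop (> snap)
  v11 WRITE b 41 -> skip
  v12 WRITE b 53 -> skip
  v13 WRITE c 19 -> skip
  v14 WRITE c 5 -> skip
  v15 WRITE a 53 -> drop (> snap)
  v16 WRITE c 10 -> skip
  v17 WRITE b 8 -> skip
  v18 WRITE c 19 -> skip
  v19 WRITE b 1 -> skip
  v20 WRITE b 7 -> skip
  v21 WRITE b 14 -> skip
  v22 WRITE b 33 -> skip
Collected: [(1, 46), (2, 9), (3, 41)]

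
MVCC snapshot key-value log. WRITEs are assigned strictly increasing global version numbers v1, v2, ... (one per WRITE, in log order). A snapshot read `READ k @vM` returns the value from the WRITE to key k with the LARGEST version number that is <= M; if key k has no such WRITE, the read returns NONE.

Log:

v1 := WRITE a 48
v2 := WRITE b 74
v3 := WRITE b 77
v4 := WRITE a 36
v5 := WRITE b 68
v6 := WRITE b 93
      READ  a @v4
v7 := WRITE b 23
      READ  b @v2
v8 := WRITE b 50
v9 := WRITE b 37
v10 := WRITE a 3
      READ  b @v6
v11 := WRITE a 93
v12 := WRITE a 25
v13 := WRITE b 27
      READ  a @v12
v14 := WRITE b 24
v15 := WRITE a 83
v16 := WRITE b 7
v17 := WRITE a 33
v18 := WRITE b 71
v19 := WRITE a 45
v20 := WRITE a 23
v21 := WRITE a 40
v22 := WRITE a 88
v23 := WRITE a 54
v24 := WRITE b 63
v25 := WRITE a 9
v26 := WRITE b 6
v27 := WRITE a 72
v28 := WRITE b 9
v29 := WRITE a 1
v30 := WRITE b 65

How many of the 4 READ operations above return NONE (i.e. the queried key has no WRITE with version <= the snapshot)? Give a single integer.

Answer: 0

Derivation:
v1: WRITE a=48  (a history now [(1, 48)])
v2: WRITE b=74  (b history now [(2, 74)])
v3: WRITE b=77  (b history now [(2, 74), (3, 77)])
v4: WRITE a=36  (a history now [(1, 48), (4, 36)])
v5: WRITE b=68  (b history now [(2, 74), (3, 77), (5, 68)])
v6: WRITE b=93  (b history now [(2, 74), (3, 77), (5, 68), (6, 93)])
READ a @v4: history=[(1, 48), (4, 36)] -> pick v4 -> 36
v7: WRITE b=23  (b history now [(2, 74), (3, 77), (5, 68), (6, 93), (7, 23)])
READ b @v2: history=[(2, 74), (3, 77), (5, 68), (6, 93), (7, 23)] -> pick v2 -> 74
v8: WRITE b=50  (b history now [(2, 74), (3, 77), (5, 68), (6, 93), (7, 23), (8, 50)])
v9: WRITE b=37  (b history now [(2, 74), (3, 77), (5, 68), (6, 93), (7, 23), (8, 50), (9, 37)])
v10: WRITE a=3  (a history now [(1, 48), (4, 36), (10, 3)])
READ b @v6: history=[(2, 74), (3, 77), (5, 68), (6, 93), (7, 23), (8, 50), (9, 37)] -> pick v6 -> 93
v11: WRITE a=93  (a history now [(1, 48), (4, 36), (10, 3), (11, 93)])
v12: WRITE a=25  (a history now [(1, 48), (4, 36), (10, 3), (11, 93), (12, 25)])
v13: WRITE b=27  (b history now [(2, 74), (3, 77), (5, 68), (6, 93), (7, 23), (8, 50), (9, 37), (13, 27)])
READ a @v12: history=[(1, 48), (4, 36), (10, 3), (11, 93), (12, 25)] -> pick v12 -> 25
v14: WRITE b=24  (b history now [(2, 74), (3, 77), (5, 68), (6, 93), (7, 23), (8, 50), (9, 37), (13, 27), (14, 24)])
v15: WRITE a=83  (a history now [(1, 48), (4, 36), (10, 3), (11, 93), (12, 25), (15, 83)])
v16: WRITE b=7  (b history now [(2, 74), (3, 77), (5, 68), (6, 93), (7, 23), (8, 50), (9, 37), (13, 27), (14, 24), (16, 7)])
v17: WRITE a=33  (a history now [(1, 48), (4, 36), (10, 3), (11, 93), (12, 25), (15, 83), (17, 33)])
v18: WRITE b=71  (b history now [(2, 74), (3, 77), (5, 68), (6, 93), (7, 23), (8, 50), (9, 37), (13, 27), (14, 24), (16, 7), (18, 71)])
v19: WRITE a=45  (a history now [(1, 48), (4, 36), (10, 3), (11, 93), (12, 25), (15, 83), (17, 33), (19, 45)])
v20: WRITE a=23  (a history now [(1, 48), (4, 36), (10, 3), (11, 93), (12, 25), (15, 83), (17, 33), (19, 45), (20, 23)])
v21: WRITE a=40  (a history now [(1, 48), (4, 36), (10, 3), (11, 93), (12, 25), (15, 83), (17, 33), (19, 45), (20, 23), (21, 40)])
v22: WRITE a=88  (a history now [(1, 48), (4, 36), (10, 3), (11, 93), (12, 25), (15, 83), (17, 33), (19, 45), (20, 23), (21, 40), (22, 88)])
v23: WRITE a=54  (a history now [(1, 48), (4, 36), (10, 3), (11, 93), (12, 25), (15, 83), (17, 33), (19, 45), (20, 23), (21, 40), (22, 88), (23, 54)])
v24: WRITE b=63  (b history now [(2, 74), (3, 77), (5, 68), (6, 93), (7, 23), (8, 50), (9, 37), (13, 27), (14, 24), (16, 7), (18, 71), (24, 63)])
v25: WRITE a=9  (a history now [(1, 48), (4, 36), (10, 3), (11, 93), (12, 25), (15, 83), (17, 33), (19, 45), (20, 23), (21, 40), (22, 88), (23, 54), (25, 9)])
v26: WRITE b=6  (b history now [(2, 74), (3, 77), (5, 68), (6, 93), (7, 23), (8, 50), (9, 37), (13, 27), (14, 24), (16, 7), (18, 71), (24, 63), (26, 6)])
v27: WRITE a=72  (a history now [(1, 48), (4, 36), (10, 3), (11, 93), (12, 25), (15, 83), (17, 33), (19, 45), (20, 23), (21, 40), (22, 88), (23, 54), (25, 9), (27, 72)])
v28: WRITE b=9  (b history now [(2, 74), (3, 77), (5, 68), (6, 93), (7, 23), (8, 50), (9, 37), (13, 27), (14, 24), (16, 7), (18, 71), (24, 63), (26, 6), (28, 9)])
v29: WRITE a=1  (a history now [(1, 48), (4, 36), (10, 3), (11, 93), (12, 25), (15, 83), (17, 33), (19, 45), (20, 23), (21, 40), (22, 88), (23, 54), (25, 9), (27, 72), (29, 1)])
v30: WRITE b=65  (b history now [(2, 74), (3, 77), (5, 68), (6, 93), (7, 23), (8, 50), (9, 37), (13, 27), (14, 24), (16, 7), (18, 71), (24, 63), (26, 6), (28, 9), (30, 65)])
Read results in order: ['36', '74', '93', '25']
NONE count = 0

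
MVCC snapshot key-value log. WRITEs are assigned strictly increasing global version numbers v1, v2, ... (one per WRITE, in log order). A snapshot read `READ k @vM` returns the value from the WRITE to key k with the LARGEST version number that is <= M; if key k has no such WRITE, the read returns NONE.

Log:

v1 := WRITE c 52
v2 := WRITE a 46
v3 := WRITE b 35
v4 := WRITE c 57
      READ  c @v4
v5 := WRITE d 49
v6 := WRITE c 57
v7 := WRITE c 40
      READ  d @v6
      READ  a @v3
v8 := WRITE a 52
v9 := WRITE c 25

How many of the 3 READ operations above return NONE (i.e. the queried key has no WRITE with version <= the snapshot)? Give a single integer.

v1: WRITE c=52  (c history now [(1, 52)])
v2: WRITE a=46  (a history now [(2, 46)])
v3: WRITE b=35  (b history now [(3, 35)])
v4: WRITE c=57  (c history now [(1, 52), (4, 57)])
READ c @v4: history=[(1, 52), (4, 57)] -> pick v4 -> 57
v5: WRITE d=49  (d history now [(5, 49)])
v6: WRITE c=57  (c history now [(1, 52), (4, 57), (6, 57)])
v7: WRITE c=40  (c history now [(1, 52), (4, 57), (6, 57), (7, 40)])
READ d @v6: history=[(5, 49)] -> pick v5 -> 49
READ a @v3: history=[(2, 46)] -> pick v2 -> 46
v8: WRITE a=52  (a history now [(2, 46), (8, 52)])
v9: WRITE c=25  (c history now [(1, 52), (4, 57), (6, 57), (7, 40), (9, 25)])
Read results in order: ['57', '49', '46']
NONE count = 0

Answer: 0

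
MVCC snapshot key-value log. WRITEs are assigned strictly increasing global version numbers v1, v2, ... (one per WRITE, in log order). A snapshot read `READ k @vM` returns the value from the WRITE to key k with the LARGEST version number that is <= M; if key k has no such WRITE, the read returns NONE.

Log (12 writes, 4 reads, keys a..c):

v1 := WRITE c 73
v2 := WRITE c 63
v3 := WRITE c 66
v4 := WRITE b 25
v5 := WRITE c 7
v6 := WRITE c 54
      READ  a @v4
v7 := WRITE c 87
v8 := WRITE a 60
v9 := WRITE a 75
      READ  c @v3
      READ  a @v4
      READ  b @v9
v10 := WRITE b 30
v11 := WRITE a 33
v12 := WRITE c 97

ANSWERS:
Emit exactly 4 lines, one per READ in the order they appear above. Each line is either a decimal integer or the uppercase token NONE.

v1: WRITE c=73  (c history now [(1, 73)])
v2: WRITE c=63  (c history now [(1, 73), (2, 63)])
v3: WRITE c=66  (c history now [(1, 73), (2, 63), (3, 66)])
v4: WRITE b=25  (b history now [(4, 25)])
v5: WRITE c=7  (c history now [(1, 73), (2, 63), (3, 66), (5, 7)])
v6: WRITE c=54  (c history now [(1, 73), (2, 63), (3, 66), (5, 7), (6, 54)])
READ a @v4: history=[] -> no version <= 4 -> NONE
v7: WRITE c=87  (c history now [(1, 73), (2, 63), (3, 66), (5, 7), (6, 54), (7, 87)])
v8: WRITE a=60  (a history now [(8, 60)])
v9: WRITE a=75  (a history now [(8, 60), (9, 75)])
READ c @v3: history=[(1, 73), (2, 63), (3, 66), (5, 7), (6, 54), (7, 87)] -> pick v3 -> 66
READ a @v4: history=[(8, 60), (9, 75)] -> no version <= 4 -> NONE
READ b @v9: history=[(4, 25)] -> pick v4 -> 25
v10: WRITE b=30  (b history now [(4, 25), (10, 30)])
v11: WRITE a=33  (a history now [(8, 60), (9, 75), (11, 33)])
v12: WRITE c=97  (c history now [(1, 73), (2, 63), (3, 66), (5, 7), (6, 54), (7, 87), (12, 97)])

Answer: NONE
66
NONE
25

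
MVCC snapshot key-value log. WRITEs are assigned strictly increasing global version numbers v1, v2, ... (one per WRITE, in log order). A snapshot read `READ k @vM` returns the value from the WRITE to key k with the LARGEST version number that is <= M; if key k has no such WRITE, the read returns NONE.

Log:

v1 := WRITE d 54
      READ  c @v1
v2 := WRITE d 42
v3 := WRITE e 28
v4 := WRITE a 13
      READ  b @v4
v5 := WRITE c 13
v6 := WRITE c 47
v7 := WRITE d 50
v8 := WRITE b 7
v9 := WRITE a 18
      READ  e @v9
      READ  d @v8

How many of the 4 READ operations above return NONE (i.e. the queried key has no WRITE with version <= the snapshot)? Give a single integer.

v1: WRITE d=54  (d history now [(1, 54)])
READ c @v1: history=[] -> no version <= 1 -> NONE
v2: WRITE d=42  (d history now [(1, 54), (2, 42)])
v3: WRITE e=28  (e history now [(3, 28)])
v4: WRITE a=13  (a history now [(4, 13)])
READ b @v4: history=[] -> no version <= 4 -> NONE
v5: WRITE c=13  (c history now [(5, 13)])
v6: WRITE c=47  (c history now [(5, 13), (6, 47)])
v7: WRITE d=50  (d history now [(1, 54), (2, 42), (7, 50)])
v8: WRITE b=7  (b history now [(8, 7)])
v9: WRITE a=18  (a history now [(4, 13), (9, 18)])
READ e @v9: history=[(3, 28)] -> pick v3 -> 28
READ d @v8: history=[(1, 54), (2, 42), (7, 50)] -> pick v7 -> 50
Read results in order: ['NONE', 'NONE', '28', '50']
NONE count = 2

Answer: 2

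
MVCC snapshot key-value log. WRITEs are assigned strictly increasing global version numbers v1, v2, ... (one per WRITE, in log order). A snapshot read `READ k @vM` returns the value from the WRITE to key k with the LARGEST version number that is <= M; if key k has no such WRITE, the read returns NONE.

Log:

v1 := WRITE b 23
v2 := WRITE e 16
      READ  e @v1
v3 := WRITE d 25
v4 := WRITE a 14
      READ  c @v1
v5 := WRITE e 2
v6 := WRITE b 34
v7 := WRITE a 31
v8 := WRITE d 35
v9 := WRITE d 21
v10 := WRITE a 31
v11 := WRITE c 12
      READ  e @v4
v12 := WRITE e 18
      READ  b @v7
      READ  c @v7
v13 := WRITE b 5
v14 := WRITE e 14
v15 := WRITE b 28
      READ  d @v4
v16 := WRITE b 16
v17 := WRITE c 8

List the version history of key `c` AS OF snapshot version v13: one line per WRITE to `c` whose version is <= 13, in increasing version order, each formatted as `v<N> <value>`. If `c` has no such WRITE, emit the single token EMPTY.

Answer: v11 12

Derivation:
Scan writes for key=c with version <= 13:
  v1 WRITE b 23 -> skip
  v2 WRITE e 16 -> skip
  v3 WRITE d 25 -> skip
  v4 WRITE a 14 -> skip
  v5 WRITE e 2 -> skip
  v6 WRITE b 34 -> skip
  v7 WRITE a 31 -> skip
  v8 WRITE d 35 -> skip
  v9 WRITE d 21 -> skip
  v10 WRITE a 31 -> skip
  v11 WRITE c 12 -> keep
  v12 WRITE e 18 -> skip
  v13 WRITE b 5 -> skip
  v14 WRITE e 14 -> skip
  v15 WRITE b 28 -> skip
  v16 WRITE b 16 -> skip
  v17 WRITE c 8 -> drop (> snap)
Collected: [(11, 12)]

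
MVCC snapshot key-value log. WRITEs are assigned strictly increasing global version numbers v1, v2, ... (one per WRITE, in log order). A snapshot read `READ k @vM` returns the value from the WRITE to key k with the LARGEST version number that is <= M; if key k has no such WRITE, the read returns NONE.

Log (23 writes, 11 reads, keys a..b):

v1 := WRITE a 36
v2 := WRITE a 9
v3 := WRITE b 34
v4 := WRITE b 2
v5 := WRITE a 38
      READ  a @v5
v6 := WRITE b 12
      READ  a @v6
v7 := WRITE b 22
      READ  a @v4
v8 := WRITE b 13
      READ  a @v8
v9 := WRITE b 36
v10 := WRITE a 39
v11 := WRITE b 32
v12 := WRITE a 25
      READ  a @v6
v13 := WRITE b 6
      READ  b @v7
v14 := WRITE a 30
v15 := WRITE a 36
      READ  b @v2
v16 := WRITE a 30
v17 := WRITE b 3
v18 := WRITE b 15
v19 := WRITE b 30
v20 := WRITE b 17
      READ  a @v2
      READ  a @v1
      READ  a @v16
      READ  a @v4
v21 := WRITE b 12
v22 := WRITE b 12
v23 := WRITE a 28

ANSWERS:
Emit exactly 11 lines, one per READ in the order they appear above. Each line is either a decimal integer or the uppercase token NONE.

Answer: 38
38
9
38
38
22
NONE
9
36
30
9

Derivation:
v1: WRITE a=36  (a history now [(1, 36)])
v2: WRITE a=9  (a history now [(1, 36), (2, 9)])
v3: WRITE b=34  (b history now [(3, 34)])
v4: WRITE b=2  (b history now [(3, 34), (4, 2)])
v5: WRITE a=38  (a history now [(1, 36), (2, 9), (5, 38)])
READ a @v5: history=[(1, 36), (2, 9), (5, 38)] -> pick v5 -> 38
v6: WRITE b=12  (b history now [(3, 34), (4, 2), (6, 12)])
READ a @v6: history=[(1, 36), (2, 9), (5, 38)] -> pick v5 -> 38
v7: WRITE b=22  (b history now [(3, 34), (4, 2), (6, 12), (7, 22)])
READ a @v4: history=[(1, 36), (2, 9), (5, 38)] -> pick v2 -> 9
v8: WRITE b=13  (b history now [(3, 34), (4, 2), (6, 12), (7, 22), (8, 13)])
READ a @v8: history=[(1, 36), (2, 9), (5, 38)] -> pick v5 -> 38
v9: WRITE b=36  (b history now [(3, 34), (4, 2), (6, 12), (7, 22), (8, 13), (9, 36)])
v10: WRITE a=39  (a history now [(1, 36), (2, 9), (5, 38), (10, 39)])
v11: WRITE b=32  (b history now [(3, 34), (4, 2), (6, 12), (7, 22), (8, 13), (9, 36), (11, 32)])
v12: WRITE a=25  (a history now [(1, 36), (2, 9), (5, 38), (10, 39), (12, 25)])
READ a @v6: history=[(1, 36), (2, 9), (5, 38), (10, 39), (12, 25)] -> pick v5 -> 38
v13: WRITE b=6  (b history now [(3, 34), (4, 2), (6, 12), (7, 22), (8, 13), (9, 36), (11, 32), (13, 6)])
READ b @v7: history=[(3, 34), (4, 2), (6, 12), (7, 22), (8, 13), (9, 36), (11, 32), (13, 6)] -> pick v7 -> 22
v14: WRITE a=30  (a history now [(1, 36), (2, 9), (5, 38), (10, 39), (12, 25), (14, 30)])
v15: WRITE a=36  (a history now [(1, 36), (2, 9), (5, 38), (10, 39), (12, 25), (14, 30), (15, 36)])
READ b @v2: history=[(3, 34), (4, 2), (6, 12), (7, 22), (8, 13), (9, 36), (11, 32), (13, 6)] -> no version <= 2 -> NONE
v16: WRITE a=30  (a history now [(1, 36), (2, 9), (5, 38), (10, 39), (12, 25), (14, 30), (15, 36), (16, 30)])
v17: WRITE b=3  (b history now [(3, 34), (4, 2), (6, 12), (7, 22), (8, 13), (9, 36), (11, 32), (13, 6), (17, 3)])
v18: WRITE b=15  (b history now [(3, 34), (4, 2), (6, 12), (7, 22), (8, 13), (9, 36), (11, 32), (13, 6), (17, 3), (18, 15)])
v19: WRITE b=30  (b history now [(3, 34), (4, 2), (6, 12), (7, 22), (8, 13), (9, 36), (11, 32), (13, 6), (17, 3), (18, 15), (19, 30)])
v20: WRITE b=17  (b history now [(3, 34), (4, 2), (6, 12), (7, 22), (8, 13), (9, 36), (11, 32), (13, 6), (17, 3), (18, 15), (19, 30), (20, 17)])
READ a @v2: history=[(1, 36), (2, 9), (5, 38), (10, 39), (12, 25), (14, 30), (15, 36), (16, 30)] -> pick v2 -> 9
READ a @v1: history=[(1, 36), (2, 9), (5, 38), (10, 39), (12, 25), (14, 30), (15, 36), (16, 30)] -> pick v1 -> 36
READ a @v16: history=[(1, 36), (2, 9), (5, 38), (10, 39), (12, 25), (14, 30), (15, 36), (16, 30)] -> pick v16 -> 30
READ a @v4: history=[(1, 36), (2, 9), (5, 38), (10, 39), (12, 25), (14, 30), (15, 36), (16, 30)] -> pick v2 -> 9
v21: WRITE b=12  (b history now [(3, 34), (4, 2), (6, 12), (7, 22), (8, 13), (9, 36), (11, 32), (13, 6), (17, 3), (18, 15), (19, 30), (20, 17), (21, 12)])
v22: WRITE b=12  (b history now [(3, 34), (4, 2), (6, 12), (7, 22), (8, 13), (9, 36), (11, 32), (13, 6), (17, 3), (18, 15), (19, 30), (20, 17), (21, 12), (22, 12)])
v23: WRITE a=28  (a history now [(1, 36), (2, 9), (5, 38), (10, 39), (12, 25), (14, 30), (15, 36), (16, 30), (23, 28)])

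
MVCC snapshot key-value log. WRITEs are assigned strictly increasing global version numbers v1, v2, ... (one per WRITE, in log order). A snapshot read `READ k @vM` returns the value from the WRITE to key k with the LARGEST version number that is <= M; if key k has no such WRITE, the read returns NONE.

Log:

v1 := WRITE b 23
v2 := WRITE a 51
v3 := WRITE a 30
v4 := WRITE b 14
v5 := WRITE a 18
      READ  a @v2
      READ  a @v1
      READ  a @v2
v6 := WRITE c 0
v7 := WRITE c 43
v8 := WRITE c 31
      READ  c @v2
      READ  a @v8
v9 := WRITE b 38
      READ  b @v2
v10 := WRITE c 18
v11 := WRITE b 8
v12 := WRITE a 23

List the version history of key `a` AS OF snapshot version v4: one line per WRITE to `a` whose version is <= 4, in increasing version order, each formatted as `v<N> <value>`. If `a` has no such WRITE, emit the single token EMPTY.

Answer: v2 51
v3 30

Derivation:
Scan writes for key=a with version <= 4:
  v1 WRITE b 23 -> skip
  v2 WRITE a 51 -> keep
  v3 WRITE a 30 -> keep
  v4 WRITE b 14 -> skip
  v5 WRITE a 18 -> drop (> snap)
  v6 WRITE c 0 -> skip
  v7 WRITE c 43 -> skip
  v8 WRITE c 31 -> skip
  v9 WRITE b 38 -> skip
  v10 WRITE c 18 -> skip
  v11 WRITE b 8 -> skip
  v12 WRITE a 23 -> drop (> snap)
Collected: [(2, 51), (3, 30)]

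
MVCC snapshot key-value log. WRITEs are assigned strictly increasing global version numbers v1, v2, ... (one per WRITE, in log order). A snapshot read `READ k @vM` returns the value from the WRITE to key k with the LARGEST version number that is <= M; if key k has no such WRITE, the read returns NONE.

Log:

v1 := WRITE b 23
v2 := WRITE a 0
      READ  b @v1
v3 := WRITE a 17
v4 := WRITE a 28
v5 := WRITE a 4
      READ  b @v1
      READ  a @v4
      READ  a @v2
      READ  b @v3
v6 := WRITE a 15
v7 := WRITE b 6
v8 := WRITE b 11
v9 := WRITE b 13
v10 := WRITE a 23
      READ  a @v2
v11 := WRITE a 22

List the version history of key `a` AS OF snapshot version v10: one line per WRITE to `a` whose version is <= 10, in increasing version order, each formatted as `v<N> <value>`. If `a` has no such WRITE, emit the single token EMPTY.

Scan writes for key=a with version <= 10:
  v1 WRITE b 23 -> skip
  v2 WRITE a 0 -> keep
  v3 WRITE a 17 -> keep
  v4 WRITE a 28 -> keep
  v5 WRITE a 4 -> keep
  v6 WRITE a 15 -> keep
  v7 WRITE b 6 -> skip
  v8 WRITE b 11 -> skip
  v9 WRITE b 13 -> skip
  v10 WRITE a 23 -> keep
  v11 WRITE a 22 -> drop (> snap)
Collected: [(2, 0), (3, 17), (4, 28), (5, 4), (6, 15), (10, 23)]

Answer: v2 0
v3 17
v4 28
v5 4
v6 15
v10 23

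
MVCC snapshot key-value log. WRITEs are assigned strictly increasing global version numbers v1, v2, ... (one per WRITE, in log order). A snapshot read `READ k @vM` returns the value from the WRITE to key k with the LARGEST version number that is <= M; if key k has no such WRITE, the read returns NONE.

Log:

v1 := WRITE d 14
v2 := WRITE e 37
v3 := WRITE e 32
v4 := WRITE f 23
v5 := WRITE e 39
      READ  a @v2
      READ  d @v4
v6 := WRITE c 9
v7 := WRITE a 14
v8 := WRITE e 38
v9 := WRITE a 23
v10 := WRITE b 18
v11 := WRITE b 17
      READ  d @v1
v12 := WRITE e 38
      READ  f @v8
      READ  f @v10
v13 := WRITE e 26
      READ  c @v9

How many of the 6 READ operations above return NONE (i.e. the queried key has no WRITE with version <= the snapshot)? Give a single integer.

v1: WRITE d=14  (d history now [(1, 14)])
v2: WRITE e=37  (e history now [(2, 37)])
v3: WRITE e=32  (e history now [(2, 37), (3, 32)])
v4: WRITE f=23  (f history now [(4, 23)])
v5: WRITE e=39  (e history now [(2, 37), (3, 32), (5, 39)])
READ a @v2: history=[] -> no version <= 2 -> NONE
READ d @v4: history=[(1, 14)] -> pick v1 -> 14
v6: WRITE c=9  (c history now [(6, 9)])
v7: WRITE a=14  (a history now [(7, 14)])
v8: WRITE e=38  (e history now [(2, 37), (3, 32), (5, 39), (8, 38)])
v9: WRITE a=23  (a history now [(7, 14), (9, 23)])
v10: WRITE b=18  (b history now [(10, 18)])
v11: WRITE b=17  (b history now [(10, 18), (11, 17)])
READ d @v1: history=[(1, 14)] -> pick v1 -> 14
v12: WRITE e=38  (e history now [(2, 37), (3, 32), (5, 39), (8, 38), (12, 38)])
READ f @v8: history=[(4, 23)] -> pick v4 -> 23
READ f @v10: history=[(4, 23)] -> pick v4 -> 23
v13: WRITE e=26  (e history now [(2, 37), (3, 32), (5, 39), (8, 38), (12, 38), (13, 26)])
READ c @v9: history=[(6, 9)] -> pick v6 -> 9
Read results in order: ['NONE', '14', '14', '23', '23', '9']
NONE count = 1

Answer: 1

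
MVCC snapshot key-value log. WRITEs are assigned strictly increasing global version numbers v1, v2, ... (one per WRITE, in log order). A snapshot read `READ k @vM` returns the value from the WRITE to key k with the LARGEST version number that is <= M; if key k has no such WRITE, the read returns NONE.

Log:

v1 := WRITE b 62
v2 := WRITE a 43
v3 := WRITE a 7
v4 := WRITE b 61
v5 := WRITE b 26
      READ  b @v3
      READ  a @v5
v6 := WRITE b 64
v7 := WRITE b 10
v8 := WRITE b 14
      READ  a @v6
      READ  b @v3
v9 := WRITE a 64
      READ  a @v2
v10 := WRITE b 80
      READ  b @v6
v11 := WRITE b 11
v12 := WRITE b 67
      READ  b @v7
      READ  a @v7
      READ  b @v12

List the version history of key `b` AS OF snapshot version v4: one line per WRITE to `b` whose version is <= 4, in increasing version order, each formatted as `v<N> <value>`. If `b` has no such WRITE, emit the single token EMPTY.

Scan writes for key=b with version <= 4:
  v1 WRITE b 62 -> keep
  v2 WRITE a 43 -> skip
  v3 WRITE a 7 -> skip
  v4 WRITE b 61 -> keep
  v5 WRITE b 26 -> drop (> snap)
  v6 WRITE b 64 -> drop (> snap)
  v7 WRITE b 10 -> drop (> snap)
  v8 WRITE b 14 -> drop (> snap)
  v9 WRITE a 64 -> skip
  v10 WRITE b 80 -> drop (> snap)
  v11 WRITE b 11 -> drop (> snap)
  v12 WRITE b 67 -> drop (> snap)
Collected: [(1, 62), (4, 61)]

Answer: v1 62
v4 61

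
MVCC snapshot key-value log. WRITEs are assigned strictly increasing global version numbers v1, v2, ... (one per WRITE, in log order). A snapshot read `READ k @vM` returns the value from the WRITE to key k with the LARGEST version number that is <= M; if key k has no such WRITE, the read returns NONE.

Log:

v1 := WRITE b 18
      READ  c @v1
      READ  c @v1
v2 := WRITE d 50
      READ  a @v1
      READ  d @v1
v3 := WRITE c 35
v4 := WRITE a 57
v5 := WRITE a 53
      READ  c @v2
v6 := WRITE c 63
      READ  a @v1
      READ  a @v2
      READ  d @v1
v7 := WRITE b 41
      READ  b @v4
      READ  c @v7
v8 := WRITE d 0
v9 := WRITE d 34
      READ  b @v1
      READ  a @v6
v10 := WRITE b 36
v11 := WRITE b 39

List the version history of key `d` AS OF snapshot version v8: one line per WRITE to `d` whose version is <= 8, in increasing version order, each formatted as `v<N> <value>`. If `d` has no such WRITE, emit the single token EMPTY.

Answer: v2 50
v8 0

Derivation:
Scan writes for key=d with version <= 8:
  v1 WRITE b 18 -> skip
  v2 WRITE d 50 -> keep
  v3 WRITE c 35 -> skip
  v4 WRITE a 57 -> skip
  v5 WRITE a 53 -> skip
  v6 WRITE c 63 -> skip
  v7 WRITE b 41 -> skip
  v8 WRITE d 0 -> keep
  v9 WRITE d 34 -> drop (> snap)
  v10 WRITE b 36 -> skip
  v11 WRITE b 39 -> skip
Collected: [(2, 50), (8, 0)]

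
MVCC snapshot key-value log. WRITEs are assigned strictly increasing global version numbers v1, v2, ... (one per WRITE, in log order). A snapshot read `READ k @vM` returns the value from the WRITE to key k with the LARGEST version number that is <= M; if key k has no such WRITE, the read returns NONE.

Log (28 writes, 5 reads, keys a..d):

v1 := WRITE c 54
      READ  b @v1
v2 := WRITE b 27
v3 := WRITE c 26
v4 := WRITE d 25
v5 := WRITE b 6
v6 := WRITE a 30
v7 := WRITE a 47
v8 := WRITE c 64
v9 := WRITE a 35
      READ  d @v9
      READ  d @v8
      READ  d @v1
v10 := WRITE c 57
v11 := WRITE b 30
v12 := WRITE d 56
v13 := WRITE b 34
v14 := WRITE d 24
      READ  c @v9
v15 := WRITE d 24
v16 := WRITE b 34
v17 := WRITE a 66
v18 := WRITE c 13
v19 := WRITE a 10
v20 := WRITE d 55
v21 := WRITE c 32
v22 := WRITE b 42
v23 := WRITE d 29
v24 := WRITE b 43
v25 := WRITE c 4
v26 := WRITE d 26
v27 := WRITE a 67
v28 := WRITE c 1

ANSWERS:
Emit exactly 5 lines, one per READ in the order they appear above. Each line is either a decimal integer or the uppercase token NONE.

Answer: NONE
25
25
NONE
64

Derivation:
v1: WRITE c=54  (c history now [(1, 54)])
READ b @v1: history=[] -> no version <= 1 -> NONE
v2: WRITE b=27  (b history now [(2, 27)])
v3: WRITE c=26  (c history now [(1, 54), (3, 26)])
v4: WRITE d=25  (d history now [(4, 25)])
v5: WRITE b=6  (b history now [(2, 27), (5, 6)])
v6: WRITE a=30  (a history now [(6, 30)])
v7: WRITE a=47  (a history now [(6, 30), (7, 47)])
v8: WRITE c=64  (c history now [(1, 54), (3, 26), (8, 64)])
v9: WRITE a=35  (a history now [(6, 30), (7, 47), (9, 35)])
READ d @v9: history=[(4, 25)] -> pick v4 -> 25
READ d @v8: history=[(4, 25)] -> pick v4 -> 25
READ d @v1: history=[(4, 25)] -> no version <= 1 -> NONE
v10: WRITE c=57  (c history now [(1, 54), (3, 26), (8, 64), (10, 57)])
v11: WRITE b=30  (b history now [(2, 27), (5, 6), (11, 30)])
v12: WRITE d=56  (d history now [(4, 25), (12, 56)])
v13: WRITE b=34  (b history now [(2, 27), (5, 6), (11, 30), (13, 34)])
v14: WRITE d=24  (d history now [(4, 25), (12, 56), (14, 24)])
READ c @v9: history=[(1, 54), (3, 26), (8, 64), (10, 57)] -> pick v8 -> 64
v15: WRITE d=24  (d history now [(4, 25), (12, 56), (14, 24), (15, 24)])
v16: WRITE b=34  (b history now [(2, 27), (5, 6), (11, 30), (13, 34), (16, 34)])
v17: WRITE a=66  (a history now [(6, 30), (7, 47), (9, 35), (17, 66)])
v18: WRITE c=13  (c history now [(1, 54), (3, 26), (8, 64), (10, 57), (18, 13)])
v19: WRITE a=10  (a history now [(6, 30), (7, 47), (9, 35), (17, 66), (19, 10)])
v20: WRITE d=55  (d history now [(4, 25), (12, 56), (14, 24), (15, 24), (20, 55)])
v21: WRITE c=32  (c history now [(1, 54), (3, 26), (8, 64), (10, 57), (18, 13), (21, 32)])
v22: WRITE b=42  (b history now [(2, 27), (5, 6), (11, 30), (13, 34), (16, 34), (22, 42)])
v23: WRITE d=29  (d history now [(4, 25), (12, 56), (14, 24), (15, 24), (20, 55), (23, 29)])
v24: WRITE b=43  (b history now [(2, 27), (5, 6), (11, 30), (13, 34), (16, 34), (22, 42), (24, 43)])
v25: WRITE c=4  (c history now [(1, 54), (3, 26), (8, 64), (10, 57), (18, 13), (21, 32), (25, 4)])
v26: WRITE d=26  (d history now [(4, 25), (12, 56), (14, 24), (15, 24), (20, 55), (23, 29), (26, 26)])
v27: WRITE a=67  (a history now [(6, 30), (7, 47), (9, 35), (17, 66), (19, 10), (27, 67)])
v28: WRITE c=1  (c history now [(1, 54), (3, 26), (8, 64), (10, 57), (18, 13), (21, 32), (25, 4), (28, 1)])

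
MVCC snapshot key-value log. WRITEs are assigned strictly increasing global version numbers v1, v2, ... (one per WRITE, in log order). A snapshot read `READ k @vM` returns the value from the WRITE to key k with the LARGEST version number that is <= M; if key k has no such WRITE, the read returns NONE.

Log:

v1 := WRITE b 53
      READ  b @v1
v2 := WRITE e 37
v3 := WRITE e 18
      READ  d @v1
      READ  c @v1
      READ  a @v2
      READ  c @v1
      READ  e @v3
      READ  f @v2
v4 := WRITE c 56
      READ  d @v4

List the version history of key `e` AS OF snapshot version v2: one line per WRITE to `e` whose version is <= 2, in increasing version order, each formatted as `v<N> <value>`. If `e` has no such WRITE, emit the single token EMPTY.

Answer: v2 37

Derivation:
Scan writes for key=e with version <= 2:
  v1 WRITE b 53 -> skip
  v2 WRITE e 37 -> keep
  v3 WRITE e 18 -> drop (> snap)
  v4 WRITE c 56 -> skip
Collected: [(2, 37)]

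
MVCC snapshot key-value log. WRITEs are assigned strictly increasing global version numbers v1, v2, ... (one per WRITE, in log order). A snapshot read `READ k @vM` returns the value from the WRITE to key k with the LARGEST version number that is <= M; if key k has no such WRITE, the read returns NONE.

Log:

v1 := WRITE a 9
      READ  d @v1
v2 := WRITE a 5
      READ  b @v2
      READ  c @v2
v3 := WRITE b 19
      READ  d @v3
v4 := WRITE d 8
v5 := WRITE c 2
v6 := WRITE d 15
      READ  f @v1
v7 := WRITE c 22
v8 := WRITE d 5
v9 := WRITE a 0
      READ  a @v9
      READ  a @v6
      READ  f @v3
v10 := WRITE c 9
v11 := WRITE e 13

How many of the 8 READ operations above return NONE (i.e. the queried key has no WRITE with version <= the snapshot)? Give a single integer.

v1: WRITE a=9  (a history now [(1, 9)])
READ d @v1: history=[] -> no version <= 1 -> NONE
v2: WRITE a=5  (a history now [(1, 9), (2, 5)])
READ b @v2: history=[] -> no version <= 2 -> NONE
READ c @v2: history=[] -> no version <= 2 -> NONE
v3: WRITE b=19  (b history now [(3, 19)])
READ d @v3: history=[] -> no version <= 3 -> NONE
v4: WRITE d=8  (d history now [(4, 8)])
v5: WRITE c=2  (c history now [(5, 2)])
v6: WRITE d=15  (d history now [(4, 8), (6, 15)])
READ f @v1: history=[] -> no version <= 1 -> NONE
v7: WRITE c=22  (c history now [(5, 2), (7, 22)])
v8: WRITE d=5  (d history now [(4, 8), (6, 15), (8, 5)])
v9: WRITE a=0  (a history now [(1, 9), (2, 5), (9, 0)])
READ a @v9: history=[(1, 9), (2, 5), (9, 0)] -> pick v9 -> 0
READ a @v6: history=[(1, 9), (2, 5), (9, 0)] -> pick v2 -> 5
READ f @v3: history=[] -> no version <= 3 -> NONE
v10: WRITE c=9  (c history now [(5, 2), (7, 22), (10, 9)])
v11: WRITE e=13  (e history now [(11, 13)])
Read results in order: ['NONE', 'NONE', 'NONE', 'NONE', 'NONE', '0', '5', 'NONE']
NONE count = 6

Answer: 6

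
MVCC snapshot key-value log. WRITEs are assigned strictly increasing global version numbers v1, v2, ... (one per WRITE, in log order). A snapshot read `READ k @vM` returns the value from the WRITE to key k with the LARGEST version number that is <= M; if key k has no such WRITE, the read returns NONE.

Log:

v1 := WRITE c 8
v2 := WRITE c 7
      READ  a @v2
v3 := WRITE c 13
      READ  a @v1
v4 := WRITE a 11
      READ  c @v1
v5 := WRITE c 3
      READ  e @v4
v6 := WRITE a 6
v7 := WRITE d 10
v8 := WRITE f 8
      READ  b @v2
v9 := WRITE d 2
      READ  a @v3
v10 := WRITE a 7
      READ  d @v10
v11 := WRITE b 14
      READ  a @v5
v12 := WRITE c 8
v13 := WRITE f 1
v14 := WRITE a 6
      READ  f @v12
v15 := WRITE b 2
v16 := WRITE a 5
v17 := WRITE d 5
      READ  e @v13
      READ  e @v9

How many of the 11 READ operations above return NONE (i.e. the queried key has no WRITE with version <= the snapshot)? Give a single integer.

v1: WRITE c=8  (c history now [(1, 8)])
v2: WRITE c=7  (c history now [(1, 8), (2, 7)])
READ a @v2: history=[] -> no version <= 2 -> NONE
v3: WRITE c=13  (c history now [(1, 8), (2, 7), (3, 13)])
READ a @v1: history=[] -> no version <= 1 -> NONE
v4: WRITE a=11  (a history now [(4, 11)])
READ c @v1: history=[(1, 8), (2, 7), (3, 13)] -> pick v1 -> 8
v5: WRITE c=3  (c history now [(1, 8), (2, 7), (3, 13), (5, 3)])
READ e @v4: history=[] -> no version <= 4 -> NONE
v6: WRITE a=6  (a history now [(4, 11), (6, 6)])
v7: WRITE d=10  (d history now [(7, 10)])
v8: WRITE f=8  (f history now [(8, 8)])
READ b @v2: history=[] -> no version <= 2 -> NONE
v9: WRITE d=2  (d history now [(7, 10), (9, 2)])
READ a @v3: history=[(4, 11), (6, 6)] -> no version <= 3 -> NONE
v10: WRITE a=7  (a history now [(4, 11), (6, 6), (10, 7)])
READ d @v10: history=[(7, 10), (9, 2)] -> pick v9 -> 2
v11: WRITE b=14  (b history now [(11, 14)])
READ a @v5: history=[(4, 11), (6, 6), (10, 7)] -> pick v4 -> 11
v12: WRITE c=8  (c history now [(1, 8), (2, 7), (3, 13), (5, 3), (12, 8)])
v13: WRITE f=1  (f history now [(8, 8), (13, 1)])
v14: WRITE a=6  (a history now [(4, 11), (6, 6), (10, 7), (14, 6)])
READ f @v12: history=[(8, 8), (13, 1)] -> pick v8 -> 8
v15: WRITE b=2  (b history now [(11, 14), (15, 2)])
v16: WRITE a=5  (a history now [(4, 11), (6, 6), (10, 7), (14, 6), (16, 5)])
v17: WRITE d=5  (d history now [(7, 10), (9, 2), (17, 5)])
READ e @v13: history=[] -> no version <= 13 -> NONE
READ e @v9: history=[] -> no version <= 9 -> NONE
Read results in order: ['NONE', 'NONE', '8', 'NONE', 'NONE', 'NONE', '2', '11', '8', 'NONE', 'NONE']
NONE count = 7

Answer: 7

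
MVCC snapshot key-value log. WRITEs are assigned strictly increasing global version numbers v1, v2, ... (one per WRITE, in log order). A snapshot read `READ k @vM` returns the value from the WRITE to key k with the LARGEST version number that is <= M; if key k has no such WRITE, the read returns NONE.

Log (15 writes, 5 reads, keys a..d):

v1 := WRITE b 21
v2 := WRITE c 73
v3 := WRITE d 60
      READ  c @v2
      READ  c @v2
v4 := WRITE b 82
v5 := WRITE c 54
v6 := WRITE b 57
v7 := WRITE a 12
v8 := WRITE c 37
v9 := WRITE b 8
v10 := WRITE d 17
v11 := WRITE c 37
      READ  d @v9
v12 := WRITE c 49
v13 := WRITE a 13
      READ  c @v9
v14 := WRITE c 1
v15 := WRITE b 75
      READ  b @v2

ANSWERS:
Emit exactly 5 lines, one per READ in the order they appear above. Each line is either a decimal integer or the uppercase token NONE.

v1: WRITE b=21  (b history now [(1, 21)])
v2: WRITE c=73  (c history now [(2, 73)])
v3: WRITE d=60  (d history now [(3, 60)])
READ c @v2: history=[(2, 73)] -> pick v2 -> 73
READ c @v2: history=[(2, 73)] -> pick v2 -> 73
v4: WRITE b=82  (b history now [(1, 21), (4, 82)])
v5: WRITE c=54  (c history now [(2, 73), (5, 54)])
v6: WRITE b=57  (b history now [(1, 21), (4, 82), (6, 57)])
v7: WRITE a=12  (a history now [(7, 12)])
v8: WRITE c=37  (c history now [(2, 73), (5, 54), (8, 37)])
v9: WRITE b=8  (b history now [(1, 21), (4, 82), (6, 57), (9, 8)])
v10: WRITE d=17  (d history now [(3, 60), (10, 17)])
v11: WRITE c=37  (c history now [(2, 73), (5, 54), (8, 37), (11, 37)])
READ d @v9: history=[(3, 60), (10, 17)] -> pick v3 -> 60
v12: WRITE c=49  (c history now [(2, 73), (5, 54), (8, 37), (11, 37), (12, 49)])
v13: WRITE a=13  (a history now [(7, 12), (13, 13)])
READ c @v9: history=[(2, 73), (5, 54), (8, 37), (11, 37), (12, 49)] -> pick v8 -> 37
v14: WRITE c=1  (c history now [(2, 73), (5, 54), (8, 37), (11, 37), (12, 49), (14, 1)])
v15: WRITE b=75  (b history now [(1, 21), (4, 82), (6, 57), (9, 8), (15, 75)])
READ b @v2: history=[(1, 21), (4, 82), (6, 57), (9, 8), (15, 75)] -> pick v1 -> 21

Answer: 73
73
60
37
21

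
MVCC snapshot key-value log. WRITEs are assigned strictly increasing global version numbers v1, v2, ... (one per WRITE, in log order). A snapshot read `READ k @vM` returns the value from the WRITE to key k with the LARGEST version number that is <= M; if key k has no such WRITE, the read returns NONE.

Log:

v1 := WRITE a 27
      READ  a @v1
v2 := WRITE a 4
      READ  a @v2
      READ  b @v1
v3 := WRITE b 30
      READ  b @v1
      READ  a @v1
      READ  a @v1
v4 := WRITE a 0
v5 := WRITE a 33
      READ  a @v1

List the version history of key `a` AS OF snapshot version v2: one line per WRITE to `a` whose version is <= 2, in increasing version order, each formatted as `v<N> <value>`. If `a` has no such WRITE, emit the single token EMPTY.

Answer: v1 27
v2 4

Derivation:
Scan writes for key=a with version <= 2:
  v1 WRITE a 27 -> keep
  v2 WRITE a 4 -> keep
  v3 WRITE b 30 -> skip
  v4 WRITE a 0 -> drop (> snap)
  v5 WRITE a 33 -> drop (> snap)
Collected: [(1, 27), (2, 4)]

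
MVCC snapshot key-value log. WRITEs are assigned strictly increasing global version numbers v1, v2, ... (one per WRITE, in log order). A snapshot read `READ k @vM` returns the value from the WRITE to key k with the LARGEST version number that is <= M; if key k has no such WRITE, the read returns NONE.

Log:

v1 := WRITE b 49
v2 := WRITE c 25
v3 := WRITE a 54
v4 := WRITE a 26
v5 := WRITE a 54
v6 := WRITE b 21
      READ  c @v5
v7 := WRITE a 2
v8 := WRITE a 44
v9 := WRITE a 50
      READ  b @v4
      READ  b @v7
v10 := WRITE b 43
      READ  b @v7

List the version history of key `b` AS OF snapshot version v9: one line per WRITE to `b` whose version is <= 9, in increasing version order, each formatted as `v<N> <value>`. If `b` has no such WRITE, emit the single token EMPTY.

Scan writes for key=b with version <= 9:
  v1 WRITE b 49 -> keep
  v2 WRITE c 25 -> skip
  v3 WRITE a 54 -> skip
  v4 WRITE a 26 -> skip
  v5 WRITE a 54 -> skip
  v6 WRITE b 21 -> keep
  v7 WRITE a 2 -> skip
  v8 WRITE a 44 -> skip
  v9 WRITE a 50 -> skip
  v10 WRITE b 43 -> drop (> snap)
Collected: [(1, 49), (6, 21)]

Answer: v1 49
v6 21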